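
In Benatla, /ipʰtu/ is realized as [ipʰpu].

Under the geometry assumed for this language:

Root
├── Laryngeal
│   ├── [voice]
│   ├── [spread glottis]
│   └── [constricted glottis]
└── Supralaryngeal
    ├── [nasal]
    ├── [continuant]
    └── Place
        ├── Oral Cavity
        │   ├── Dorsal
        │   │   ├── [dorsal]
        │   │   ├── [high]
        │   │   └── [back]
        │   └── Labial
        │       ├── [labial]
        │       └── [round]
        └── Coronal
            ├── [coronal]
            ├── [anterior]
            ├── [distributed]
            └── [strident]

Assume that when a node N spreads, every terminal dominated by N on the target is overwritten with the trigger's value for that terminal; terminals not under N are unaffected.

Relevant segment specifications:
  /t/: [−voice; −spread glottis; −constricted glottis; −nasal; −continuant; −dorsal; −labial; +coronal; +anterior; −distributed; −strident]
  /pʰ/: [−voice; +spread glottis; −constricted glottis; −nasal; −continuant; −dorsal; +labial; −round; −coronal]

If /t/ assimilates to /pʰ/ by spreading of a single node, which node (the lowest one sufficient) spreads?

The alternation /t/ → [p] changes [labial], [round], [coronal], [anterior], [distributed], [strident] and nothing else.
Tracing each changed feature up the tree, the paths first meet at Place; any lower node misses at least one of them.
Delinking /t/'s Place and associating /pʰ/'s Place gives precisely the feature bundle of [p].
[spread glottis] stays as in /t/ although /pʰ/ differs there, so no node dominating it spread; among the remaining candidates Place is the lowest that derives the output.

Place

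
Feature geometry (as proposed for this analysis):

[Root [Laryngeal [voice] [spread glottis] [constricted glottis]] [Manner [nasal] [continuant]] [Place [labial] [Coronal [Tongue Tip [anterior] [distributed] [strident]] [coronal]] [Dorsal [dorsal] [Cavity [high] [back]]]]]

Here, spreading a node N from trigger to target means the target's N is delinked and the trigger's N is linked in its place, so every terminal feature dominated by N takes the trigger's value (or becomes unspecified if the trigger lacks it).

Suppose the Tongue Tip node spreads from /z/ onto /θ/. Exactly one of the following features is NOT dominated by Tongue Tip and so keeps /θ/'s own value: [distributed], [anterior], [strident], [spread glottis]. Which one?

[spread glottis]

Tongue Tip dominates exactly [anterior], [distributed], [strident].
Spreading Tongue Tip replaces [distributed], [anterior], [strident] with the trigger's values, since each sits inside the Tongue Tip constituent.
[spread glottis] is not within the Tongue Tip subtree (it hangs from Laryngeal), so /θ/'s [spread glottis] value survives.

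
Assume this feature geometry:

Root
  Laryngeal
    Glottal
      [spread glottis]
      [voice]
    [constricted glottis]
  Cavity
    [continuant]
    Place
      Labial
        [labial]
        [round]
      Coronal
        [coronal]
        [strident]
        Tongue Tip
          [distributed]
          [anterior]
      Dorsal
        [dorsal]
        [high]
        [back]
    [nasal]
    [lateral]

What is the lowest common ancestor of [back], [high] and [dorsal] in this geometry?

Dorsal

[back] is immediately dominated by Dorsal.
[high] is immediately dominated by Dorsal.
[dorsal] is immediately dominated by Dorsal.
The listed terminals split across distinct daughters of Dorsal, so Dorsal itself is the smallest node containing them all.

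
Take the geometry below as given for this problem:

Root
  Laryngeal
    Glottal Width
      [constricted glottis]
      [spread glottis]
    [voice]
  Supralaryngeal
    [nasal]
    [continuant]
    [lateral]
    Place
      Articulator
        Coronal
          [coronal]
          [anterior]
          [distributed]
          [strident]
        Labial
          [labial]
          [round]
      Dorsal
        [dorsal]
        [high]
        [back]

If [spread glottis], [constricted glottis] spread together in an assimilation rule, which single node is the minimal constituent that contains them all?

Glottal Width

[spread glottis]: Root / Laryngeal / Glottal Width / [spread glottis].
[constricted glottis]: Root / Laryngeal / Glottal Width / [constricted glottis].
Glottal Width is the lowest common ancestor — every listed feature sits under it, and no single subconstituent of Glottal Width covers them all.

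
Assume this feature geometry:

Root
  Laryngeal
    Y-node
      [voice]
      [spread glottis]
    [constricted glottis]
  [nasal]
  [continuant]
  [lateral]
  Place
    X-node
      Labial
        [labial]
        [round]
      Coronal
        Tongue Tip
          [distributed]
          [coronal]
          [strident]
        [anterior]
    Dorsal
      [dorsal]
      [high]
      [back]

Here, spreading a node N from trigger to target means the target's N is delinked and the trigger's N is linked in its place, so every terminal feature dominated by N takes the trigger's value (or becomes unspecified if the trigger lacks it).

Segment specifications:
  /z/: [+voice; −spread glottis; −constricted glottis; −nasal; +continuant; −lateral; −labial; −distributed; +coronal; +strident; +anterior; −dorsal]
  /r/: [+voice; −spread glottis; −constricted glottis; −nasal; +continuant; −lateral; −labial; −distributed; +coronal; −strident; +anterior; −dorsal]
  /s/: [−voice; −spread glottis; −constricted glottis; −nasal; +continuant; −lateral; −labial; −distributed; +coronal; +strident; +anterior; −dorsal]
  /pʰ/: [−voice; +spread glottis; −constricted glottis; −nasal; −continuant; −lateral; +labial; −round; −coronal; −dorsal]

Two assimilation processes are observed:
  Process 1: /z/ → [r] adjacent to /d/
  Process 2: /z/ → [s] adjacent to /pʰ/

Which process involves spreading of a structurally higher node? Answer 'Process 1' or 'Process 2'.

In Process 1, [strident] changes, so the minimal spreading node is [strident] at depth 5.
Process 2: the feature that changes is [voice]; the minimal node is [voice] (depth 3).
Depth 3 < depth 5; Process 2 involves the structurally higher constituent [voice].

Process 2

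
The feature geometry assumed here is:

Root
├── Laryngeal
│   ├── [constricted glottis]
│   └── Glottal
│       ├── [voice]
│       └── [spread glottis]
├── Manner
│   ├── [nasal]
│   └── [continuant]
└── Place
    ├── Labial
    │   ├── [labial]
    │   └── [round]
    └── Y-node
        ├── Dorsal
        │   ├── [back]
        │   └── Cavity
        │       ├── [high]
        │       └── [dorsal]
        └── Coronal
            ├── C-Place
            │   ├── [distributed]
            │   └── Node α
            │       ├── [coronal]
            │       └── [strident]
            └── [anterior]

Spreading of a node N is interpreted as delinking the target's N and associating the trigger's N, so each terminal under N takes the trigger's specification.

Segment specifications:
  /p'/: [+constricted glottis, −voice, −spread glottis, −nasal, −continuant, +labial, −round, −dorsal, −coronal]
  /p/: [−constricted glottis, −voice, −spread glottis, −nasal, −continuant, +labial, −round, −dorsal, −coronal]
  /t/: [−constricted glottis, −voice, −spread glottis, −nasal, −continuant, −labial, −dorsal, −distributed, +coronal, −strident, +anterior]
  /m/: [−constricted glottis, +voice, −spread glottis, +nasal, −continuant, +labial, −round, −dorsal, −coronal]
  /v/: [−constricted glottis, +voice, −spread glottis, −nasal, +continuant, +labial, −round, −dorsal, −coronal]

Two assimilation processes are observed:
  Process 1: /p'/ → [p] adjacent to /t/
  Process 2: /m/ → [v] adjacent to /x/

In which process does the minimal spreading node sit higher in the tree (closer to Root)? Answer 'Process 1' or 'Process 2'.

Process 1: the feature that changes is [constricted glottis]; the minimal node is [constricted glottis] (depth 2).
In Process 2, [nasal], [continuant] change, so the minimal spreading node is Manner at depth 1.
Depth 1 < depth 2; Process 2 involves the structurally higher constituent Manner.

Process 2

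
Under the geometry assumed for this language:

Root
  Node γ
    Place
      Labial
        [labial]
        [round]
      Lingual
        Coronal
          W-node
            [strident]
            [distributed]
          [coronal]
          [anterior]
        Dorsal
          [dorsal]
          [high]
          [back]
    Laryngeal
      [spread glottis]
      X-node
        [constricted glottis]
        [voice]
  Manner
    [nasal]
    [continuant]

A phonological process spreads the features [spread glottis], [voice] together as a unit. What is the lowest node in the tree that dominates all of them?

Laryngeal

[spread glottis]: Root / Node γ / Laryngeal / [spread glottis].
[voice]: Root / Node γ / Laryngeal / X-node / [voice].
These paths first converge at Laryngeal; no daughter of Laryngeal dominates all 2 features, so Laryngeal is the minimal constituent.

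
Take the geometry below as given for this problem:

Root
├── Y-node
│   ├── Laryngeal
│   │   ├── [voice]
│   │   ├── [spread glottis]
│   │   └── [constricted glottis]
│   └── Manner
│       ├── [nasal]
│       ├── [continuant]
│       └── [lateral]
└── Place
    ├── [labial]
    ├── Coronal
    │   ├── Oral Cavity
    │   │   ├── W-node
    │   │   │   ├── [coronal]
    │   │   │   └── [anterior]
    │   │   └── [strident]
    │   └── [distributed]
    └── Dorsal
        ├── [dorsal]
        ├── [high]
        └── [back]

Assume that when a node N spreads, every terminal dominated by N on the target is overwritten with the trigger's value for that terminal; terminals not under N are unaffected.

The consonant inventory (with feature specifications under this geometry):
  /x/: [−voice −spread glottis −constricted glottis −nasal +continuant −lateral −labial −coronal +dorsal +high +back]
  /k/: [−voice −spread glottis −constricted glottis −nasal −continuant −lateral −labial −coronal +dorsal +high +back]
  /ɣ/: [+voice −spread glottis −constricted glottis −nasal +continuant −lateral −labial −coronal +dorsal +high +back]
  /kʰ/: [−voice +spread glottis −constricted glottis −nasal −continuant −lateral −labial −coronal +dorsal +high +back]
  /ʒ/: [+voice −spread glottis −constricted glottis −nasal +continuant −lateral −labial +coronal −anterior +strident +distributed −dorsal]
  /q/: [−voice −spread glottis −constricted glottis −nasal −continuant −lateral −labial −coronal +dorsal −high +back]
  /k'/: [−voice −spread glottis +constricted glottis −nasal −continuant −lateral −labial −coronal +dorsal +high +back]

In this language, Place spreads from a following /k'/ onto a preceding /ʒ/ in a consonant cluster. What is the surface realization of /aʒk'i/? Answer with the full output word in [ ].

[aɣk'i]

The Place node dominates the terminals [labial], [coronal], [anterior], [strident], [distributed], [dorsal], [high], [back].
Spreading Place from /k'/ onto /ʒ/ replaces those values with /k'/'s: [−labial], [−coronal], [+dorsal], [+high], [+back]. Features outside Place ([voice], [spread glottis], [constricted glottis], …) stay as in /ʒ/.
This feature bundle is that of [ɣ], so /aʒk'i/ surfaces as [aɣk'i].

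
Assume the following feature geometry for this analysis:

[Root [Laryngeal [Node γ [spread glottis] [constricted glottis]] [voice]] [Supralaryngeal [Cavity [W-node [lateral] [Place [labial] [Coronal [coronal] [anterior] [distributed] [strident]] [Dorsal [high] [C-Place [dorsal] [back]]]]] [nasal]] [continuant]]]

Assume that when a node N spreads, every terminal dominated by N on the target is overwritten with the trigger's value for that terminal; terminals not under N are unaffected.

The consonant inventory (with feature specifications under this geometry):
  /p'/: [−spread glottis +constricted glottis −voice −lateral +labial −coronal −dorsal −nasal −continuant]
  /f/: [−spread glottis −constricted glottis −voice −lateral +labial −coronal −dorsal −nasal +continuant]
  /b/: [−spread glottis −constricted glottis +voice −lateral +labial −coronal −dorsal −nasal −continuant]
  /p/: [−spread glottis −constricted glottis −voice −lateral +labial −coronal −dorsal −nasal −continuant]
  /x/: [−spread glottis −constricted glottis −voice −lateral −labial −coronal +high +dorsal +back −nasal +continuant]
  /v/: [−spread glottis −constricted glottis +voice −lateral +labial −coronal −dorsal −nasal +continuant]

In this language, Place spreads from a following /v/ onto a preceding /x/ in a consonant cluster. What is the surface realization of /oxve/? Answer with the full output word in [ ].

[ofve]

The Place node dominates the terminals [labial], [coronal], [anterior], [distributed], [strident], [high], [dorsal], [back].
Spreading Place from /v/ onto /x/ replaces those values with /v/'s: [+labial], [−coronal], [−dorsal]. Features outside Place ([spread glottis], [constricted glottis], [voice], …) stay as in /x/.
The resulting bundle matches /f/ in the inventory; substituting it for /x/ gives [ofve].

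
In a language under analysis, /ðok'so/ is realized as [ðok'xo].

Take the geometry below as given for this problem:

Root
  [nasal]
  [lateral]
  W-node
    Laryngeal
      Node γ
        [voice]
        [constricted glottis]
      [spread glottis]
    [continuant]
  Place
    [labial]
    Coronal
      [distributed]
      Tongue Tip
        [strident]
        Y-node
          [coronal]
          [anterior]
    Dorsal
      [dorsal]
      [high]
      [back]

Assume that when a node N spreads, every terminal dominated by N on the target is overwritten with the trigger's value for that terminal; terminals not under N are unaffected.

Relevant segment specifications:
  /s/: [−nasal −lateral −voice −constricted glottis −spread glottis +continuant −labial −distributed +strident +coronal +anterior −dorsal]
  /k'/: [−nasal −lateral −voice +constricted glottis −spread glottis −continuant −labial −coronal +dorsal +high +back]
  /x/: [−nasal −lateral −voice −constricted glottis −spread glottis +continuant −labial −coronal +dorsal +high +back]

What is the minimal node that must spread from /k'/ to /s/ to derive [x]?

Place

The alternation /s/ → [x] changes [coronal], [anterior], [distributed], [strident], [dorsal], [high], [back] and nothing else.
In this geometry the lowest node dominating all of them is Place: every daughter of Place dominates only a proper subset, so no lower node suffices.
Spreading Place from /k'/ overwrites each of those terminals with /k'/'s values, yielding exactly [x].
Had Root spread, [continuant], [constricted glottis] would have taken /k'/'s values; they stay as in /s/, confirming the spreading constituent is exactly Place.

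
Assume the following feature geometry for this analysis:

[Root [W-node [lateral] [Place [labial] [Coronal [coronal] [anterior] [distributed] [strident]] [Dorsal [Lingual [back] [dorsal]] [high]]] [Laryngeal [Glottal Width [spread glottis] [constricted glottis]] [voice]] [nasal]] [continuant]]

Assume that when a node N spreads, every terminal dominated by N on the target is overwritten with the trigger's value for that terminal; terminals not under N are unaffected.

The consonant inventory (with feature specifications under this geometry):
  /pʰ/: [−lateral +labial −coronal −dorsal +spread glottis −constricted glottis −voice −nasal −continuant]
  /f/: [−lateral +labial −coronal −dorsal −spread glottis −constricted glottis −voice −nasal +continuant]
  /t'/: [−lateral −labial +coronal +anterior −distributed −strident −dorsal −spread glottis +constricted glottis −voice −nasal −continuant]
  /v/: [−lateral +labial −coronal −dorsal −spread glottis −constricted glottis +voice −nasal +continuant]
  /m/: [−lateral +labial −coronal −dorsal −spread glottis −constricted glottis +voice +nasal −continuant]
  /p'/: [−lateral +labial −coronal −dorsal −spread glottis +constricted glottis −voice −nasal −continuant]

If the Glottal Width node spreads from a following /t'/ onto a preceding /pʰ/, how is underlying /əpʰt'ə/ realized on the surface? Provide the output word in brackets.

[əp't'ə]

Terminals under Glottal Width in this geometry: [spread glottis], [constricted glottis].
The target acquires /t'/'s values for everything under Glottal Width — [−spread glottis], [+constricted glottis] — while keeping its own [lateral], [labial], [coronal], ….
This feature bundle is that of [p'], so /əpʰt'ə/ surfaces as [əp't'ə].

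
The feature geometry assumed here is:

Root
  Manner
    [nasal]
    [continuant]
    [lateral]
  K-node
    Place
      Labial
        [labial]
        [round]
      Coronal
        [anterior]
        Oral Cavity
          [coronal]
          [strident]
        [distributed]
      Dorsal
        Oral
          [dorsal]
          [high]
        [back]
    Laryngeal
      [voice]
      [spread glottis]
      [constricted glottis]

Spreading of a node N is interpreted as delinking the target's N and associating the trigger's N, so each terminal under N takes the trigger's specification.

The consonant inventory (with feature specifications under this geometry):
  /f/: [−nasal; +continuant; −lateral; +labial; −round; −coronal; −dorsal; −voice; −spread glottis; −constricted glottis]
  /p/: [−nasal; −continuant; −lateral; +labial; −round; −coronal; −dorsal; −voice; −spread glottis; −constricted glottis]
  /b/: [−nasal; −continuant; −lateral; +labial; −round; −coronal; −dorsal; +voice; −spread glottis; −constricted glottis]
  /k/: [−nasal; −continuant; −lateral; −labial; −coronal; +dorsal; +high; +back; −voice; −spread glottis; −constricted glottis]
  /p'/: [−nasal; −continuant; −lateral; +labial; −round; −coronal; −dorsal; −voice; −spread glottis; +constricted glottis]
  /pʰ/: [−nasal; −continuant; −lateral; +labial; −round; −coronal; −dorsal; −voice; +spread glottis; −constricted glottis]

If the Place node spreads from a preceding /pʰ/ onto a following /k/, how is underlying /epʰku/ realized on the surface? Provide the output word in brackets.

Terminals under Place in this geometry: [labial], [round], [anterior], [coronal], [strident], [distributed], [dorsal], [high], [back].
Spreading Place from /pʰ/ onto /k/ replaces those values with /pʰ/'s: [+labial], [−round], [−coronal], [−dorsal]. Features outside Place ([nasal], [continuant], [lateral], …) stay as in /k/.
This feature bundle is that of [p], so /epʰku/ surfaces as [epʰpu].

[epʰpu]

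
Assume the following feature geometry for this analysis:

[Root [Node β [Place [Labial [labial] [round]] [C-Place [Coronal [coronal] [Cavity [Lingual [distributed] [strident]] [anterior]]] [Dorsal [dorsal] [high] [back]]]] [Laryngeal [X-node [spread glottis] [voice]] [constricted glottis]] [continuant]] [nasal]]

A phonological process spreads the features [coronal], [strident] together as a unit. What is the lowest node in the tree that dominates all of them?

[coronal] is immediately dominated by Coronal.
[strident] is immediately dominated by Lingual.
These paths first converge at Coronal; no daughter of Coronal dominates all 2 features, so Coronal is the minimal constituent.

Coronal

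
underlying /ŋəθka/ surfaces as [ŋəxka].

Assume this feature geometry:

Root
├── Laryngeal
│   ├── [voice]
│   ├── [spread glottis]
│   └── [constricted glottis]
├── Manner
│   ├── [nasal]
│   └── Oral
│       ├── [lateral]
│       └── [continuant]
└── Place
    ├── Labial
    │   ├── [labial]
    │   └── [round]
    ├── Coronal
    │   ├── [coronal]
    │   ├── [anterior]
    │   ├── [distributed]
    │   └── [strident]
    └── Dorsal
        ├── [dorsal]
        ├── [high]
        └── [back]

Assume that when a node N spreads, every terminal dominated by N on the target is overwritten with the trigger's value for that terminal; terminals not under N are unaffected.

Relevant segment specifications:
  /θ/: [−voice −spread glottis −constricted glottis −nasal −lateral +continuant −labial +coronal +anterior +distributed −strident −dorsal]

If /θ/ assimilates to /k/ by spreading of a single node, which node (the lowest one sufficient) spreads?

Place

Comparing /θ/ with its surface form [x], the features that change are [coronal], [anterior], [distributed], [strident], [dorsal], [high], [back].
In this geometry the lowest node dominating all of them is Place: every daughter of Place dominates only a proper subset, so no lower node suffices.
Spreading Place from /k/ overwrites each of those terminals with /k/'s values, yielding exactly [x].
[continuant] — on which /k/ differs from /θ/ — is unchanged, so Root cannot have spread; the constituent is no larger than Place.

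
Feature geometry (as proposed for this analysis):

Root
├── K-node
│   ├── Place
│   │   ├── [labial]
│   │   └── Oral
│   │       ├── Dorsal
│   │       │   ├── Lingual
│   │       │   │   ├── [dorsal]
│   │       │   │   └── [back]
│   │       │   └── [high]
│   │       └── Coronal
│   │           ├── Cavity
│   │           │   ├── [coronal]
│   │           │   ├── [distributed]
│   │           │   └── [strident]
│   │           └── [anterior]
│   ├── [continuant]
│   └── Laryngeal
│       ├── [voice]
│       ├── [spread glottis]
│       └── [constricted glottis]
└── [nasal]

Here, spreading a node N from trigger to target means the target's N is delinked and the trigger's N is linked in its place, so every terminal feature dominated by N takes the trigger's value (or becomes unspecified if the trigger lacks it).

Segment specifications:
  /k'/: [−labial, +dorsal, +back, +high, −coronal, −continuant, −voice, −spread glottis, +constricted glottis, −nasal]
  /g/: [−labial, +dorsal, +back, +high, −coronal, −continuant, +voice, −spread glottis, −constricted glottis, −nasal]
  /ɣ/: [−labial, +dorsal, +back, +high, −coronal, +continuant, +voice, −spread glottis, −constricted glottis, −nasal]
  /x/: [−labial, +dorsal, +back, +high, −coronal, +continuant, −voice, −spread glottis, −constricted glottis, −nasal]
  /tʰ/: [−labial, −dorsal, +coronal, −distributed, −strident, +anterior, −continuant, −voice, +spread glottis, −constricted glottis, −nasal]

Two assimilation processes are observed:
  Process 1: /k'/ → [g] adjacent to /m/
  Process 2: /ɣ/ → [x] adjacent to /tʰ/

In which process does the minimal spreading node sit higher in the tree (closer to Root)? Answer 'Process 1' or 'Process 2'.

Process 1

Process 1: the features that change are [voice], [constricted glottis]; the minimal node is Laryngeal (depth 2).
Process 2 alters [voice]; the lowest dominating node is [voice] (depth 3 from Root).
Laryngeal (depth 2) sits above [voice] (depth 3), making Process 1 the one with the higher spreading node.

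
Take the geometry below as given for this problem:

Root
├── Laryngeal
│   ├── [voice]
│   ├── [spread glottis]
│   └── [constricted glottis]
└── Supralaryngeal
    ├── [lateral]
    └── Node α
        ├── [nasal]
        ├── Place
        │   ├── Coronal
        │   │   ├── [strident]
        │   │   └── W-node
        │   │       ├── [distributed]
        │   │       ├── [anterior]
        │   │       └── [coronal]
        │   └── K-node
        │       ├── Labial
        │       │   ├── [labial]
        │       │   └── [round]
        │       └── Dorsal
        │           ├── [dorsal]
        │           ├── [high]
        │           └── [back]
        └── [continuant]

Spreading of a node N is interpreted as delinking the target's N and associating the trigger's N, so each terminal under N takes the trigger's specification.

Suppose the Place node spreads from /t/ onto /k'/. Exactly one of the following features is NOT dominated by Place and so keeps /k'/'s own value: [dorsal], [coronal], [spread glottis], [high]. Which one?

[spread glottis]

The terminals dominated by Place are [strident], [distributed], [anterior], [coronal], [labial], [round], [dorsal], [high], [back].
[high], [dorsal], [coronal] all lie under Place, so they are overwritten when Place spreads.
[spread glottis] attaches under Laryngeal, not under Place, so /k'/ retains its own value for [spread glottis].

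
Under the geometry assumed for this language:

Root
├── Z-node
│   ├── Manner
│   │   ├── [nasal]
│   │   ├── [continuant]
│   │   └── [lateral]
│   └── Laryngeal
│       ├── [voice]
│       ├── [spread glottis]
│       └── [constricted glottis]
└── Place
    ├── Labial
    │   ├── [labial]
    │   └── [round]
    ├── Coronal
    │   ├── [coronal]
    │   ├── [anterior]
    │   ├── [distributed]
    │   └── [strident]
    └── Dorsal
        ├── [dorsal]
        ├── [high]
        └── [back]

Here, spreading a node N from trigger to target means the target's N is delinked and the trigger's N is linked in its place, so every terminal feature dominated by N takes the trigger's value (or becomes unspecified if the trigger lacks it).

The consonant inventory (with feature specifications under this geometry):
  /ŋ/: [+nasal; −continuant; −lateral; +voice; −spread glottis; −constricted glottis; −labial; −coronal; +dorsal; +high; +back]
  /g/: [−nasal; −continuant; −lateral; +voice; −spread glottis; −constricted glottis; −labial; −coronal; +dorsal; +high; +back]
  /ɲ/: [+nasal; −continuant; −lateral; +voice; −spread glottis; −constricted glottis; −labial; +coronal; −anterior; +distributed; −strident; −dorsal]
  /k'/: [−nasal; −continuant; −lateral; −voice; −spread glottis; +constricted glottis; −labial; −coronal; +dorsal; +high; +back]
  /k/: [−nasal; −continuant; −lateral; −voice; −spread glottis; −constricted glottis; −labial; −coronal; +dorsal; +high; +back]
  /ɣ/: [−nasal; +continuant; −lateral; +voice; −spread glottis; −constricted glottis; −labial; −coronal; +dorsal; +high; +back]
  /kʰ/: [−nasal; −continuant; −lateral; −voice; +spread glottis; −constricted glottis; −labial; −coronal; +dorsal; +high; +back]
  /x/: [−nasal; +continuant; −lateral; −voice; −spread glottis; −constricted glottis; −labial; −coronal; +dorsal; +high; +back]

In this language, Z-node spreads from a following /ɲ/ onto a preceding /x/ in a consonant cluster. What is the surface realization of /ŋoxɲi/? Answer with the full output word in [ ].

[ŋoŋɲi]

Z-node immediately or transitively dominates [nasal], [continuant], [lateral], [voice], [spread glottis], [constricted glottis].
The target acquires /ɲ/'s values for everything under Z-node — [+nasal], [−continuant], [−lateral], [+voice], [−spread glottis], [−constricted glottis] — while keeping its own [labial], [coronal], [dorsal], ….
This feature bundle is that of [ŋ], so /ŋoxɲi/ surfaces as [ŋoŋɲi].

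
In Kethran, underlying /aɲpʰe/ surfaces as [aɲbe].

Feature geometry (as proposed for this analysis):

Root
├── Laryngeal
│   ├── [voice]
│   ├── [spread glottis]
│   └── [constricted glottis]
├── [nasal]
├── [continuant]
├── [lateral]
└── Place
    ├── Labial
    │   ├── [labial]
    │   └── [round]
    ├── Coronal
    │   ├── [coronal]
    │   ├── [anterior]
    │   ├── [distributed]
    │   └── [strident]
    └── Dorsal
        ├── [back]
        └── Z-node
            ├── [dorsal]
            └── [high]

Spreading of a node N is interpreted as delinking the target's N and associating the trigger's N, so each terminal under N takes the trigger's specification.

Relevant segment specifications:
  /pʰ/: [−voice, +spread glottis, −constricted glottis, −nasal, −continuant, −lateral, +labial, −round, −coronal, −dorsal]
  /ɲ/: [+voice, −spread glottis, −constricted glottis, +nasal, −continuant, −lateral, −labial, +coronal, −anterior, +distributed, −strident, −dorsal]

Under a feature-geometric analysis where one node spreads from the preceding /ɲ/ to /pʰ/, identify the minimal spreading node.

Laryngeal

Feature comparison: [voice], [spread glottis] differ between /pʰ/ and [b]; the remaining terminals match.
In this geometry the lowest node dominating all of them is Laryngeal: every daughter of Laryngeal dominates only a proper subset, so no lower node suffices.
Spreading Laryngeal from /ɲ/ overwrites each of those terminals with /ɲ/'s values, yielding exactly [b].
[coronal], [nasal] — on which /ɲ/ differs from /pʰ/ — are unchanged, so Root cannot have spread; the constituent is no larger than Laryngeal.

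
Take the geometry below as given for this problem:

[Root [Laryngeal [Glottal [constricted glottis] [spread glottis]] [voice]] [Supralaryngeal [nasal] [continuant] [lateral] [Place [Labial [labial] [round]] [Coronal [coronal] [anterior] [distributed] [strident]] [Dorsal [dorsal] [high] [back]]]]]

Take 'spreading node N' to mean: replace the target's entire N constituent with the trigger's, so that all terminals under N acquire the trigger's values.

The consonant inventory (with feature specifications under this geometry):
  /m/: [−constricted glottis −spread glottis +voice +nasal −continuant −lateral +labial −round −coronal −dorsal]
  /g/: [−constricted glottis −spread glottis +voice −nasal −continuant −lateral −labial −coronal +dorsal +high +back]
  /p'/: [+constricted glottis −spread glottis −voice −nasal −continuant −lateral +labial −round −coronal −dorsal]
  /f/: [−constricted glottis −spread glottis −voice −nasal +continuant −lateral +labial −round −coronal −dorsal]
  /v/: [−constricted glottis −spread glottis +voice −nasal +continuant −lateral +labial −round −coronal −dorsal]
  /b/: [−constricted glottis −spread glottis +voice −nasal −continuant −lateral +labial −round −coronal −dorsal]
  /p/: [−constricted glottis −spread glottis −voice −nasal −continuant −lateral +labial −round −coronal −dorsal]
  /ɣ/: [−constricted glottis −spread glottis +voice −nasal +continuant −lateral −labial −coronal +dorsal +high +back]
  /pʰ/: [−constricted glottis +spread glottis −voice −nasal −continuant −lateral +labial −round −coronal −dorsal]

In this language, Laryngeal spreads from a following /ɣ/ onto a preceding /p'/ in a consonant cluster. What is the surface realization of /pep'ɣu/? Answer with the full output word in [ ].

[pebɣu]

The Laryngeal node dominates the terminals [constricted glottis], [spread glottis], [voice].
Spreading Laryngeal from /ɣ/ onto /p'/ replaces those values with /ɣ/'s: [−constricted glottis], [−spread glottis], [+voice]. Features outside Laryngeal ([nasal], [continuant], [lateral], …) stay as in /p'/.
Among the inventory, only /b/ has exactly this specification, giving the surface form [pebɣu].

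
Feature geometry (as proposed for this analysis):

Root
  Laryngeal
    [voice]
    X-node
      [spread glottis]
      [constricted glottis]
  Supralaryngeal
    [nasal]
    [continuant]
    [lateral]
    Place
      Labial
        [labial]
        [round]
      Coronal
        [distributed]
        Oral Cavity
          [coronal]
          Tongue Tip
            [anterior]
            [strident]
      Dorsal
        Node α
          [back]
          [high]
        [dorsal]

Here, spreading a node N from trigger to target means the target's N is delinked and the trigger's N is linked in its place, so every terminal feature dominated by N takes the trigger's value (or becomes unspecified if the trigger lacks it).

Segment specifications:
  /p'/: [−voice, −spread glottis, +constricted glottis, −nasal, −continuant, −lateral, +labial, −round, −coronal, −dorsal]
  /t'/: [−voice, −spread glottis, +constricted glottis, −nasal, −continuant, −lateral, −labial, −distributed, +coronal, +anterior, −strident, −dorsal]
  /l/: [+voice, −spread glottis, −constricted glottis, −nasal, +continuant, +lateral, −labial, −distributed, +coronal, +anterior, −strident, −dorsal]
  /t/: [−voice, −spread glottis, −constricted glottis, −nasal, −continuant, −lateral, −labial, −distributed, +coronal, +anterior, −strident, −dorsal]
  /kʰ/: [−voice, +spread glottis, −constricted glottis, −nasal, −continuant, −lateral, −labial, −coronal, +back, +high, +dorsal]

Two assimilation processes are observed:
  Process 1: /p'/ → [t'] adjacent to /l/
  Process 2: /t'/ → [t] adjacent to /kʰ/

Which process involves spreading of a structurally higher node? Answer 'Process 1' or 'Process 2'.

Process 1

In Process 1, [labial], [round], [coronal], [anterior], [distributed], [strident] change, so the minimal spreading node is Place at depth 2.
In Process 2, [constricted glottis] changes, so the minimal spreading node is [constricted glottis] at depth 3.
Place is closer to Root than [constricted glottis], so Process 1 spreads the higher node.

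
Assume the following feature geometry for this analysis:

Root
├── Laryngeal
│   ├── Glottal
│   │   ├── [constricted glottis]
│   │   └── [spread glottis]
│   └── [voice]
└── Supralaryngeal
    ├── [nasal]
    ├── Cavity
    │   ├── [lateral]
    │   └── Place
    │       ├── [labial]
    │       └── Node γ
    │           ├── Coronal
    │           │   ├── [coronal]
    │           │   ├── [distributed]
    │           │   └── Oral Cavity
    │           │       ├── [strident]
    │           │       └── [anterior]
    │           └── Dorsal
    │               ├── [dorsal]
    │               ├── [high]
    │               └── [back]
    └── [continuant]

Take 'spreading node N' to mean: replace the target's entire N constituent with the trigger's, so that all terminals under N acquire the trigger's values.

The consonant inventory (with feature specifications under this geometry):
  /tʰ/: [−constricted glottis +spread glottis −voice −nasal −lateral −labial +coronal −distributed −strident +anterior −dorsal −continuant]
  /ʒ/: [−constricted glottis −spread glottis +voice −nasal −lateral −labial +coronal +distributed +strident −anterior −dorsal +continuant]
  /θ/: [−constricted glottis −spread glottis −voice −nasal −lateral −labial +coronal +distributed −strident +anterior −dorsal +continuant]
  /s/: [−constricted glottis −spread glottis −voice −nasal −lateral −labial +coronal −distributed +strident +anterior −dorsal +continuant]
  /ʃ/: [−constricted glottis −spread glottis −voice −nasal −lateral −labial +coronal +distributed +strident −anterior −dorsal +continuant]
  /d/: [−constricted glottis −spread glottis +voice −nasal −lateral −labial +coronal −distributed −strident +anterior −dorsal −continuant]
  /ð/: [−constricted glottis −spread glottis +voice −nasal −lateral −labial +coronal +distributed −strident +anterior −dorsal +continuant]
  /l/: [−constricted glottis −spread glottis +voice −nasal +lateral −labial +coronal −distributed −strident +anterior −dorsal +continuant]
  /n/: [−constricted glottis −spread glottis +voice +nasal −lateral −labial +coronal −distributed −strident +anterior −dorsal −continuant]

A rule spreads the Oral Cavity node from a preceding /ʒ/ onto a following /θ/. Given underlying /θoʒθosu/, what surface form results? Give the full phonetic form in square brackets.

Oral Cavity immediately or transitively dominates [strident], [anterior].
Spreading Oral Cavity from /ʒ/ onto /θ/ replaces those values with /ʒ/'s: [+strident], [−anterior]. Features outside Oral Cavity ([constricted glottis], [spread glottis], [voice], …) stay as in /θ/.
This feature bundle is that of [ʃ], so /θoʒθosu/ surfaces as [θoʒʃosu].

[θoʒʃosu]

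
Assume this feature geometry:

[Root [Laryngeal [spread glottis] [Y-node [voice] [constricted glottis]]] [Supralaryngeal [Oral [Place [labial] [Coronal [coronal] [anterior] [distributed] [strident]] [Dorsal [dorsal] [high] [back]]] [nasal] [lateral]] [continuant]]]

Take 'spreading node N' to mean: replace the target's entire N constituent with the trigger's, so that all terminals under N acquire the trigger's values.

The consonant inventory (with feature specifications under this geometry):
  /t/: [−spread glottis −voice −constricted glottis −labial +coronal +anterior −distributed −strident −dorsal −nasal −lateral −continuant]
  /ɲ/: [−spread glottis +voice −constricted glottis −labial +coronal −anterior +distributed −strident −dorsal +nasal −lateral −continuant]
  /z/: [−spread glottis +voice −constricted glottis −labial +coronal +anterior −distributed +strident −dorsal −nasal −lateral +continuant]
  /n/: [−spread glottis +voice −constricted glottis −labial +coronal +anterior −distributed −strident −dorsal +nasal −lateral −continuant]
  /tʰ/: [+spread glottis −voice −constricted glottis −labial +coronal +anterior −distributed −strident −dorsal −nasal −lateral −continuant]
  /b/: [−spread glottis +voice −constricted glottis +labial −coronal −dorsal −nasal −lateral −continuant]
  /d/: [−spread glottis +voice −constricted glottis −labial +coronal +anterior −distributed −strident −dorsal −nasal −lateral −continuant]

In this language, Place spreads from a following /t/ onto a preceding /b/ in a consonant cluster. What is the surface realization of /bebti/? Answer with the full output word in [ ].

[bedti]

The Place node dominates the terminals [labial], [coronal], [anterior], [distributed], [strident], [dorsal], [high], [back].
Spreading Place from /t/ onto /b/ replaces those values with /t/'s: [−labial], [+coronal], [+anterior], [−distributed], [−strident], [−dorsal]. Features outside Place ([spread glottis], [voice], [constricted glottis], …) stay as in /b/.
Among the inventory, only /d/ has exactly this specification, giving the surface form [bedti].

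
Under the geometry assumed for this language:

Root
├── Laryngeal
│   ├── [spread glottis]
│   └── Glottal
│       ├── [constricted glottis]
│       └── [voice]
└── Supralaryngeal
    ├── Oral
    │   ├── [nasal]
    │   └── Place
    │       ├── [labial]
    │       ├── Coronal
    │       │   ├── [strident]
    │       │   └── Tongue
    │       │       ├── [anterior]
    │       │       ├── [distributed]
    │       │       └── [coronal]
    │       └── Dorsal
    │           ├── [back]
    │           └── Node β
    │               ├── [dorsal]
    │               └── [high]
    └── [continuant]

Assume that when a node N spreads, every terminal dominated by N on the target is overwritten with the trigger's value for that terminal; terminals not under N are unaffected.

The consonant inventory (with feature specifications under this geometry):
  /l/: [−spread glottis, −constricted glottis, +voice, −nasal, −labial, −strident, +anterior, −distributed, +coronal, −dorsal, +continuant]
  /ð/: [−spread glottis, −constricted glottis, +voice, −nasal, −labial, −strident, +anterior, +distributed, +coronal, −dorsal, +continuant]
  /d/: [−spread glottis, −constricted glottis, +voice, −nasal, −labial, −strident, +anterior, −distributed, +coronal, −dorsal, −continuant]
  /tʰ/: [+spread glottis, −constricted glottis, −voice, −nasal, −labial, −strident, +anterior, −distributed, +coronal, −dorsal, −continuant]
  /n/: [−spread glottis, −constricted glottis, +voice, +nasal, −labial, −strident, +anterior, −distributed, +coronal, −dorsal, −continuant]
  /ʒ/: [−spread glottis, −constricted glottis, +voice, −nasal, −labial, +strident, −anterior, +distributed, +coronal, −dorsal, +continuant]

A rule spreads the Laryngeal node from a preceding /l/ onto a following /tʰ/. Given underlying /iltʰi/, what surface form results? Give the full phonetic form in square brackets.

Laryngeal immediately or transitively dominates [spread glottis], [constricted glottis], [voice].
The target acquires /l/'s values for everything under Laryngeal — [−spread glottis], [−constricted glottis], [+voice] — while keeping its own [nasal], [labial], [strident], ….
This feature bundle is that of [d], so /iltʰi/ surfaces as [ildi].

[ildi]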